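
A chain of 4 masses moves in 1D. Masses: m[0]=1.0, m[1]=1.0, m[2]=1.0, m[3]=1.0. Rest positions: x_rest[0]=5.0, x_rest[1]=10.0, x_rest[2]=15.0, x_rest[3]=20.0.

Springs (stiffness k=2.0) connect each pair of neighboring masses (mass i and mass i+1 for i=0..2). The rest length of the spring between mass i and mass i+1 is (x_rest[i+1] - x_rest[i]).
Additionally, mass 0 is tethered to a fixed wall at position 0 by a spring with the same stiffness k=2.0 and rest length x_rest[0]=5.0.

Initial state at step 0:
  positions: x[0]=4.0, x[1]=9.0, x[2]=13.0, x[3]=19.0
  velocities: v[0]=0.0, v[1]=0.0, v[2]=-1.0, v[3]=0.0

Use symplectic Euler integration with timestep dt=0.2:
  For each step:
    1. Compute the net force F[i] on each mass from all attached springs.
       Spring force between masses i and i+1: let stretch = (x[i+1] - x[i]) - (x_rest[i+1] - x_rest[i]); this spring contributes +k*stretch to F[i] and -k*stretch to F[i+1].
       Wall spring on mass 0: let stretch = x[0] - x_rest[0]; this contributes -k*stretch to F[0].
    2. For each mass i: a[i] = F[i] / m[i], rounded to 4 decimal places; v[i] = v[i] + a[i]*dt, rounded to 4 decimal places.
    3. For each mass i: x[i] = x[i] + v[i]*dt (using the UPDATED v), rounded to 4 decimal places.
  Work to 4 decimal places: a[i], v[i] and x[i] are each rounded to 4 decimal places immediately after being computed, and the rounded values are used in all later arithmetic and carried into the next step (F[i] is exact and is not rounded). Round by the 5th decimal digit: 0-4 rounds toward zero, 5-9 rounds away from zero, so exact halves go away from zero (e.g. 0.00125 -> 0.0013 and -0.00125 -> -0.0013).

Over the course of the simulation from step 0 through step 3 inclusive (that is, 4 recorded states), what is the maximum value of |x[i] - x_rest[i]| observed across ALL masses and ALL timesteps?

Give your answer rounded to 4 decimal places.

Answer: 2.0400

Derivation:
Step 0: x=[4.0000 9.0000 13.0000 19.0000] v=[0.0000 0.0000 -1.0000 0.0000]
Step 1: x=[4.0800 8.9200 12.9600 18.9200] v=[0.4000 -0.4000 -0.2000 -0.4000]
Step 2: x=[4.2208 8.7760 13.0736 18.7632] v=[0.7040 -0.7200 0.5680 -0.7840]
Step 3: x=[4.3884 8.6114 13.2986 18.5512] v=[0.8378 -0.8230 1.1248 -1.0598]
Max displacement = 2.0400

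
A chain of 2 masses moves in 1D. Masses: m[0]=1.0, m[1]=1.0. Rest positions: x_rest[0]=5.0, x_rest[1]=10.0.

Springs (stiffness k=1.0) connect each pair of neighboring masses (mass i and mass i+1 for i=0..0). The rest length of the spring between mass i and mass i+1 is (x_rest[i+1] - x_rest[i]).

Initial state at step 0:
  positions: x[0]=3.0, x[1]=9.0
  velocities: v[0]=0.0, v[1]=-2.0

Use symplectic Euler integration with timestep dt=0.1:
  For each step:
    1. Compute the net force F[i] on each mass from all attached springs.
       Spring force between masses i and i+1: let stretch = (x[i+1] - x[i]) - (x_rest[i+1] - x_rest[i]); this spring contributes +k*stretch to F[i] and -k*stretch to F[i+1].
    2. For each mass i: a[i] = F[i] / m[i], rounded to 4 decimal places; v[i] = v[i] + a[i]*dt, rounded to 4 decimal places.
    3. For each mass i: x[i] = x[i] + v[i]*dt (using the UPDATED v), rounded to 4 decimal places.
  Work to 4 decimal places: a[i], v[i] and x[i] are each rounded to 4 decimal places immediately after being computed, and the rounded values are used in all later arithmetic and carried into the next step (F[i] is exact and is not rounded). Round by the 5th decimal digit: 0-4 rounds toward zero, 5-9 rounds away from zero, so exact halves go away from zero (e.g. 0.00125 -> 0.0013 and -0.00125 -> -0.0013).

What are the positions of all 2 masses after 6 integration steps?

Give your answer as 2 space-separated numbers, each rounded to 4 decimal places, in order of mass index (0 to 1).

Answer: 3.1285 7.6715

Derivation:
Step 0: x=[3.0000 9.0000] v=[0.0000 -2.0000]
Step 1: x=[3.0100 8.7900] v=[0.1000 -2.1000]
Step 2: x=[3.0278 8.5722] v=[0.1780 -2.1780]
Step 3: x=[3.0510 8.3490] v=[0.2324 -2.2324]
Step 4: x=[3.0772 8.1228] v=[0.2622 -2.2622]
Step 5: x=[3.1039 7.8961] v=[0.2668 -2.2668]
Step 6: x=[3.1285 7.6715] v=[0.2460 -2.2460]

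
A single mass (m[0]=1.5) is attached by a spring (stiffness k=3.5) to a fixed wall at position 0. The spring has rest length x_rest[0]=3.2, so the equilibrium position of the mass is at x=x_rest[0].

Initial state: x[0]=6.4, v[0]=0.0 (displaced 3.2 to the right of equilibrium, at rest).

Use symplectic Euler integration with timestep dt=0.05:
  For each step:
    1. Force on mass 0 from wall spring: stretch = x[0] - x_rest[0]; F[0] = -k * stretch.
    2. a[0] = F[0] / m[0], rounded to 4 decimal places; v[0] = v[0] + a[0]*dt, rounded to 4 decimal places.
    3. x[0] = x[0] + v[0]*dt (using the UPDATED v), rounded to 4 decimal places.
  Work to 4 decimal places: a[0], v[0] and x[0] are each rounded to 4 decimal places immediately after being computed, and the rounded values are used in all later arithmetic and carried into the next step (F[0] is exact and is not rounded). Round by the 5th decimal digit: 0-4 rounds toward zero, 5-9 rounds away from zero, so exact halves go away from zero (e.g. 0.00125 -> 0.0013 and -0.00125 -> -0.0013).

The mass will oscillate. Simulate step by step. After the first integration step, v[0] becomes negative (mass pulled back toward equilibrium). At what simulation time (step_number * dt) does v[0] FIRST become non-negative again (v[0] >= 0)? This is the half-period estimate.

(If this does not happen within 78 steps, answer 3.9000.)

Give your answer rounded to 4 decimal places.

Answer: 2.1000

Derivation:
Step 0: x=[6.4000] v=[0.0000]
Step 1: x=[6.3813] v=[-0.3733]
Step 2: x=[6.3441] v=[-0.7445]
Step 3: x=[6.2885] v=[-1.1113]
Step 4: x=[6.2149] v=[-1.4716]
Step 5: x=[6.1237] v=[-1.8233]
Step 6: x=[6.0155] v=[-2.1644]
Step 7: x=[5.8909] v=[-2.4929]
Step 8: x=[5.7506] v=[-2.8068]
Step 9: x=[5.5954] v=[-3.1044]
Step 10: x=[5.4262] v=[-3.3839]
Step 11: x=[5.2440] v=[-3.6436]
Step 12: x=[5.0499] v=[-3.8821]
Step 13: x=[4.8450] v=[-4.0979]
Step 14: x=[4.6305] v=[-4.2898]
Step 15: x=[4.4077] v=[-4.4567]
Step 16: x=[4.1778] v=[-4.5976]
Step 17: x=[3.9422] v=[-4.7117]
Step 18: x=[3.7023] v=[-4.7983]
Step 19: x=[3.4595] v=[-4.8569]
Step 20: x=[3.2151] v=[-4.8872]
Step 21: x=[2.9707] v=[-4.8890]
Step 22: x=[2.7276] v=[-4.8623]
Step 23: x=[2.4872] v=[-4.8072]
Step 24: x=[2.2510] v=[-4.7240]
Step 25: x=[2.0203] v=[-4.6133]
Step 26: x=[1.7965] v=[-4.4757]
Step 27: x=[1.5809] v=[-4.3120]
Step 28: x=[1.3747] v=[-4.1231]
Step 29: x=[1.1792] v=[-3.9102]
Step 30: x=[0.9955] v=[-3.6744]
Step 31: x=[0.8246] v=[-3.4172]
Step 32: x=[0.6676] v=[-3.1401]
Step 33: x=[0.5254] v=[-2.8447]
Step 34: x=[0.3988] v=[-2.5327]
Step 35: x=[0.2885] v=[-2.2059]
Step 36: x=[0.1952] v=[-1.8662]
Step 37: x=[0.1194] v=[-1.5156]
Step 38: x=[0.0616] v=[-1.1562]
Step 39: x=[0.0221] v=[-0.7901]
Step 40: x=[0.0011] v=[-0.4193]
Step 41: x=[-0.0012] v=[-0.0461]
Step 42: x=[0.0152] v=[0.3274]
First v>=0 after going negative at step 42, time=2.1000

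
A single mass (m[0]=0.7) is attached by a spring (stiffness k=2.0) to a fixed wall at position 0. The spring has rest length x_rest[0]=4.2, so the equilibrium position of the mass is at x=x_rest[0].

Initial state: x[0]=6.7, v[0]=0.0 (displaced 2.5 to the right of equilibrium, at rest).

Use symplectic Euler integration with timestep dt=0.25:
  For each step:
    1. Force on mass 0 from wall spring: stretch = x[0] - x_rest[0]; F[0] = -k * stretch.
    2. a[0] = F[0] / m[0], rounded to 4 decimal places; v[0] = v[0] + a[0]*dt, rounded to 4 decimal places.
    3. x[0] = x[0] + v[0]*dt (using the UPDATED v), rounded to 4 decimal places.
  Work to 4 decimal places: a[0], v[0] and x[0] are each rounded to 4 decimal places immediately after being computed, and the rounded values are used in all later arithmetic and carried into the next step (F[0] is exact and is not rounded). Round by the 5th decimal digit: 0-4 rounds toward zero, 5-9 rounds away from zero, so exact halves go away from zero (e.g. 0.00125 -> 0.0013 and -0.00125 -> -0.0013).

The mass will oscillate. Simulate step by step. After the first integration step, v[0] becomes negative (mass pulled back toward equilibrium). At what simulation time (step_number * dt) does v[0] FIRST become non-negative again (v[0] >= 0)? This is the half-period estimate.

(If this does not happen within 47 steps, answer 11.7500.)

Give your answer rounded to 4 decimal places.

Answer: 2.0000

Derivation:
Step 0: x=[6.7000] v=[0.0000]
Step 1: x=[6.2536] v=[-1.7857]
Step 2: x=[5.4405] v=[-3.2526]
Step 3: x=[4.4058] v=[-4.1387]
Step 4: x=[3.3344] v=[-4.2857]
Step 5: x=[2.4176] v=[-3.6674]
Step 6: x=[1.8190] v=[-2.3943]
Step 7: x=[1.6456] v=[-0.6936]
Step 8: x=[1.9284] v=[1.1310]
First v>=0 after going negative at step 8, time=2.0000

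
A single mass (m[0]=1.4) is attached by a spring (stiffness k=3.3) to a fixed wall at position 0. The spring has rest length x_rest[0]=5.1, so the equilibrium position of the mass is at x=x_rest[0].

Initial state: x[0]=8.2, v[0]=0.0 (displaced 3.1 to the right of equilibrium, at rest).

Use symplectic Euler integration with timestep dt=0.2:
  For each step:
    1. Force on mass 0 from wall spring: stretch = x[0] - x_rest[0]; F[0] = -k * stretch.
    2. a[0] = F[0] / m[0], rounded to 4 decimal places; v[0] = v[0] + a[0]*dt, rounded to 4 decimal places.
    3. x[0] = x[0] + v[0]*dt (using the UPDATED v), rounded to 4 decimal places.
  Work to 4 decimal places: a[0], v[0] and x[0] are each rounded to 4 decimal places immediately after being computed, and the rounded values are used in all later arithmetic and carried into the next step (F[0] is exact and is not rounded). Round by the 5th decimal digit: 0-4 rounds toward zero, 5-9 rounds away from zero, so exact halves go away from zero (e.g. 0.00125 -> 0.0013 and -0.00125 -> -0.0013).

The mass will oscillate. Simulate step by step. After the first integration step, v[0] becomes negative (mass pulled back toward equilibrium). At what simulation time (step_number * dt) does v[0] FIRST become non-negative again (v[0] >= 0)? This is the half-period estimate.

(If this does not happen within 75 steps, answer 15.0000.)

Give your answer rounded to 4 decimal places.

Answer: 2.2000

Derivation:
Step 0: x=[8.2000] v=[0.0000]
Step 1: x=[7.9077] v=[-1.4614]
Step 2: x=[7.3507] v=[-2.7850]
Step 3: x=[6.5815] v=[-3.8460]
Step 4: x=[5.6726] v=[-4.5444]
Step 5: x=[4.7097] v=[-4.8143]
Step 6: x=[3.7836] v=[-4.6303]
Step 7: x=[2.9817] v=[-4.0097]
Step 8: x=[2.3795] v=[-3.0111]
Step 9: x=[2.0338] v=[-1.7286]
Step 10: x=[1.9772] v=[-0.2831]
Step 11: x=[2.2150] v=[1.1891]
First v>=0 after going negative at step 11, time=2.2000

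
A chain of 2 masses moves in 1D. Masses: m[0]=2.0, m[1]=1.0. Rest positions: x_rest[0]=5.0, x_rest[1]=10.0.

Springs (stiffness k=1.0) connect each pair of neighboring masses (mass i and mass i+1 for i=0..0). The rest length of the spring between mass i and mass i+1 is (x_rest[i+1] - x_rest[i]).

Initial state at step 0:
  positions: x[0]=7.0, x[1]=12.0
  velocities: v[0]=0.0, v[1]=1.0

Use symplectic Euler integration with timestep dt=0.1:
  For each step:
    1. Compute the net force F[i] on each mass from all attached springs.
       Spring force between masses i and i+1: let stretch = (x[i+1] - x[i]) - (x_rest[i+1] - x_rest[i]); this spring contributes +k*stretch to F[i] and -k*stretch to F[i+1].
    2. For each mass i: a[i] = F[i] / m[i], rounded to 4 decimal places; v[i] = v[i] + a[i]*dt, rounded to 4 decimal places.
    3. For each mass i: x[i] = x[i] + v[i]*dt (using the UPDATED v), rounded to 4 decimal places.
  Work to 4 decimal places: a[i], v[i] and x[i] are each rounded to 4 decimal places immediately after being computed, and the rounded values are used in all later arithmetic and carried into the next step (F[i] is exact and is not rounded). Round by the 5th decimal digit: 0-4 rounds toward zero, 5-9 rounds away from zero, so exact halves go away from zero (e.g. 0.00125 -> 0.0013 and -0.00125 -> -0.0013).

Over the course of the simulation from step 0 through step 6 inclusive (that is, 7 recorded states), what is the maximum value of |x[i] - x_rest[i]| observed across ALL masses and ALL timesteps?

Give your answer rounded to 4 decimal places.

Answer: 2.5658

Derivation:
Step 0: x=[7.0000 12.0000] v=[0.0000 1.0000]
Step 1: x=[7.0000 12.1000] v=[0.0000 1.0000]
Step 2: x=[7.0005 12.1990] v=[0.0050 0.9900]
Step 3: x=[7.0020 12.2960] v=[0.0149 0.9702]
Step 4: x=[7.0050 12.3901] v=[0.0296 0.9408]
Step 5: x=[7.0099 12.4803] v=[0.0489 0.9023]
Step 6: x=[7.0171 12.5658] v=[0.0724 0.8553]
Max displacement = 2.5658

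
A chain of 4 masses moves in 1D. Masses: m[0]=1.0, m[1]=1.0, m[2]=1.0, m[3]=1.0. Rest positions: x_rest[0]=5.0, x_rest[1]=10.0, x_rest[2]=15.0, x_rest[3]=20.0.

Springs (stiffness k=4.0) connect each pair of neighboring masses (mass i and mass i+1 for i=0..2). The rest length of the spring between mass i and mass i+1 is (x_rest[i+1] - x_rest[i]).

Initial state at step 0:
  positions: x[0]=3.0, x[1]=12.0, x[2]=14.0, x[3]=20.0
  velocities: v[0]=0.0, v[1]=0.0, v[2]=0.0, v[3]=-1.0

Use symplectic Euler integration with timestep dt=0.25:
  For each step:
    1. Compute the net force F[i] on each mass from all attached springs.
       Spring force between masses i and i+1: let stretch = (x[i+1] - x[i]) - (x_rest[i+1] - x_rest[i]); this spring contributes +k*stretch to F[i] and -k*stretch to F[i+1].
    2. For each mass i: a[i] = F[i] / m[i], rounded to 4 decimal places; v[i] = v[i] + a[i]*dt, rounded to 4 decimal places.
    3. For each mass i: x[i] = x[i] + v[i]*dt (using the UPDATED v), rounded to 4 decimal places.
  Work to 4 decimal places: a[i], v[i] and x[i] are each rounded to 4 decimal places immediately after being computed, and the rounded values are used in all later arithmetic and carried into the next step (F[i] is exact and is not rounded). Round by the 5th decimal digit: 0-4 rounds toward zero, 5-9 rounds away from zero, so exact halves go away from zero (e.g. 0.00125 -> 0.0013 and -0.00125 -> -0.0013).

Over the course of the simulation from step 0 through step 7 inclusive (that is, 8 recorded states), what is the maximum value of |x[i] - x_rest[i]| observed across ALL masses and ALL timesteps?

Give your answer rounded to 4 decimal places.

Answer: 2.7886

Derivation:
Step 0: x=[3.0000 12.0000 14.0000 20.0000] v=[0.0000 0.0000 0.0000 -1.0000]
Step 1: x=[4.0000 10.2500 15.0000 19.5000] v=[4.0000 -7.0000 4.0000 -2.0000]
Step 2: x=[5.3125 8.1250 15.9375 19.1250] v=[5.2500 -8.5000 3.7500 -1.5000]
Step 3: x=[6.0781 7.2500 15.7188 19.2031] v=[3.0625 -3.5000 -0.8750 0.3125]
Step 4: x=[5.8867 8.1992 14.2539 19.6602] v=[-0.7656 3.7969 -5.8595 1.8282]
Step 5: x=[5.0234 10.0840 12.6269 20.0157] v=[-3.4531 7.5391 -6.5079 1.4219]
Step 6: x=[4.1753 11.3394 12.2114 19.7740] v=[-3.3925 5.0214 -1.6620 -0.9669]
Step 7: x=[3.8682 11.0217 13.4686 18.8916] v=[-1.2284 -1.2707 5.0286 -3.5295]
Max displacement = 2.7886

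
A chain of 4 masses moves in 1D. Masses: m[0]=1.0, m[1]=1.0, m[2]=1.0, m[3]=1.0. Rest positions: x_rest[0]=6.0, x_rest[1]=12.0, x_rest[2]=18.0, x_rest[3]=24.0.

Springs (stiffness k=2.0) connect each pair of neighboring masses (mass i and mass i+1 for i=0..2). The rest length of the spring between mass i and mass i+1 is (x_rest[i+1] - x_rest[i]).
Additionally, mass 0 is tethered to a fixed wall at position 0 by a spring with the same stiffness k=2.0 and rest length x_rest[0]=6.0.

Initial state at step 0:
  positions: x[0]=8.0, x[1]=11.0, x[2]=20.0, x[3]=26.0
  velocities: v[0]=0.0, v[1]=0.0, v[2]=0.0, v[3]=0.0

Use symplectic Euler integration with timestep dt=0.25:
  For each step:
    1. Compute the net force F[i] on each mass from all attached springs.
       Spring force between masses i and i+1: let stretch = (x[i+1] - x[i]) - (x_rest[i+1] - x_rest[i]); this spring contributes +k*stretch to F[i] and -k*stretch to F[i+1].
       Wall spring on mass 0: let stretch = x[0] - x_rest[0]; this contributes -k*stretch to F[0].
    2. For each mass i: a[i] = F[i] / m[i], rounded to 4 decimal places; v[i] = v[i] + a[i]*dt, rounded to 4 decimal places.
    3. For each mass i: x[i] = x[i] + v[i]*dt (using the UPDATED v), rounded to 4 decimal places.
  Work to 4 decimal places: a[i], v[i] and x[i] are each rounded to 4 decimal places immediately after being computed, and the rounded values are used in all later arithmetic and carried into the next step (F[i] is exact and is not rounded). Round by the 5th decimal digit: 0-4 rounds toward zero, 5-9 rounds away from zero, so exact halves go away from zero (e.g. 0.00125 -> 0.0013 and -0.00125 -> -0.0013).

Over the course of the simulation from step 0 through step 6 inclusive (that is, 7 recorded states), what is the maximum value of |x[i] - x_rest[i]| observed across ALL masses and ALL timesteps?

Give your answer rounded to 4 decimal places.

Answer: 2.6848

Derivation:
Step 0: x=[8.0000 11.0000 20.0000 26.0000] v=[0.0000 0.0000 0.0000 0.0000]
Step 1: x=[7.3750 11.7500 19.6250 26.0000] v=[-2.5000 3.0000 -1.5000 0.0000]
Step 2: x=[6.3750 12.9375 19.0625 25.9531] v=[-4.0000 4.7500 -2.2500 -0.1875]
Step 3: x=[5.3984 14.0703 18.5957 25.7949] v=[-3.9063 4.5313 -1.8672 -0.6328]
Step 4: x=[4.8310 14.6848 18.4631 25.4868] v=[-2.2696 2.4581 -0.5303 -1.2324]
Step 5: x=[4.8915 14.5399 18.7362 25.0507] v=[0.2418 -0.5797 1.0924 -1.7443]
Step 6: x=[5.5466 13.7135 19.2741 24.5753] v=[2.6203 -3.3058 2.1515 -1.9016]
Max displacement = 2.6848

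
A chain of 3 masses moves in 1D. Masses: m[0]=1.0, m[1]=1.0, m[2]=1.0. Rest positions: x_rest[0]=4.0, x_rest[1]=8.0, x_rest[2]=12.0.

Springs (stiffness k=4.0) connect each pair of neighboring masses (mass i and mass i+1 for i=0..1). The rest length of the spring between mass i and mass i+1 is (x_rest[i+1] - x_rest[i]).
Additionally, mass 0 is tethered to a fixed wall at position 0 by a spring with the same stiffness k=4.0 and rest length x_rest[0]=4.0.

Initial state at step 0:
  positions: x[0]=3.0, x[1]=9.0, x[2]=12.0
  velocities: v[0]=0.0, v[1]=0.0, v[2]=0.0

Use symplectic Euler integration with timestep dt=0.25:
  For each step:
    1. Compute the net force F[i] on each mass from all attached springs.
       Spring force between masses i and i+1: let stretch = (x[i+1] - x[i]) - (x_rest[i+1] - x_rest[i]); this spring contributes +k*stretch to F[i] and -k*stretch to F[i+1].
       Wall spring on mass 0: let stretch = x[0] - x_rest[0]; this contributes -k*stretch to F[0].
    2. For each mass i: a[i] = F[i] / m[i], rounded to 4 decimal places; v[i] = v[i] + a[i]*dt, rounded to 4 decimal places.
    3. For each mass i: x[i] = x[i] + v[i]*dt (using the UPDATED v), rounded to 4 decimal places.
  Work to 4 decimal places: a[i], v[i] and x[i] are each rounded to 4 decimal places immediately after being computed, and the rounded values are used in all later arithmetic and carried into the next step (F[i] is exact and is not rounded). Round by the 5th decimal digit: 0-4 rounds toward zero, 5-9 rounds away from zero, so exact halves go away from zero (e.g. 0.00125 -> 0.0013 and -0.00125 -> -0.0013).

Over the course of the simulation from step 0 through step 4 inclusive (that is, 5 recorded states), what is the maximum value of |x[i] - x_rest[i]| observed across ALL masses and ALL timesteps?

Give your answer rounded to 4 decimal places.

Step 0: x=[3.0000 9.0000 12.0000] v=[0.0000 0.0000 0.0000]
Step 1: x=[3.7500 8.2500 12.2500] v=[3.0000 -3.0000 1.0000]
Step 2: x=[4.6875 7.3750 12.5000] v=[3.7500 -3.5000 1.0000]
Step 3: x=[5.1250 7.1094 12.4688] v=[1.7500 -1.0625 -0.1250]
Step 4: x=[4.7774 7.6875 12.0977] v=[-1.3906 2.3125 -1.4844]
Max displacement = 1.1250

Answer: 1.1250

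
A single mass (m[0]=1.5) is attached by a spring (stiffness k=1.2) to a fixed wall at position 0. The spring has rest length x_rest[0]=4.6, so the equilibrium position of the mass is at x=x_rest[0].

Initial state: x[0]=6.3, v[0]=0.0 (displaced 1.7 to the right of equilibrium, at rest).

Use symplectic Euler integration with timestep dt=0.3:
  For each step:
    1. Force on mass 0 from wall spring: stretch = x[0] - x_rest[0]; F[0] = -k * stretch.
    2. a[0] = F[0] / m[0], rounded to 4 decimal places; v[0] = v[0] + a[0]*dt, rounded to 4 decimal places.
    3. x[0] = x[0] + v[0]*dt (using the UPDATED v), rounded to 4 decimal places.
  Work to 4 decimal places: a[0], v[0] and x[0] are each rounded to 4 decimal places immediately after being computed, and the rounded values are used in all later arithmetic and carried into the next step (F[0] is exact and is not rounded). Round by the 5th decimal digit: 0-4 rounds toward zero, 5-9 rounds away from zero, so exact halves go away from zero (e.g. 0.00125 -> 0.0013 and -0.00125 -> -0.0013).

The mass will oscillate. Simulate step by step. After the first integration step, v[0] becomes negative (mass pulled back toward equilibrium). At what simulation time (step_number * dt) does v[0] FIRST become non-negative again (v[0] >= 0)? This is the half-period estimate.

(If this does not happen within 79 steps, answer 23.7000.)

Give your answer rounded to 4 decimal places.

Step 0: x=[6.3000] v=[0.0000]
Step 1: x=[6.1776] v=[-0.4080]
Step 2: x=[5.9416] v=[-0.7866]
Step 3: x=[5.6090] v=[-1.1086]
Step 4: x=[5.2038] v=[-1.3508]
Step 5: x=[4.7551] v=[-1.4957]
Step 6: x=[4.2952] v=[-1.5329]
Step 7: x=[3.8573] v=[-1.4598]
Step 8: x=[3.4729] v=[-1.2815]
Step 9: x=[3.1696] v=[-1.0110]
Step 10: x=[2.9693] v=[-0.6677]
Step 11: x=[2.8864] v=[-0.2763]
Step 12: x=[2.9269] v=[0.1350]
First v>=0 after going negative at step 12, time=3.6000

Answer: 3.6000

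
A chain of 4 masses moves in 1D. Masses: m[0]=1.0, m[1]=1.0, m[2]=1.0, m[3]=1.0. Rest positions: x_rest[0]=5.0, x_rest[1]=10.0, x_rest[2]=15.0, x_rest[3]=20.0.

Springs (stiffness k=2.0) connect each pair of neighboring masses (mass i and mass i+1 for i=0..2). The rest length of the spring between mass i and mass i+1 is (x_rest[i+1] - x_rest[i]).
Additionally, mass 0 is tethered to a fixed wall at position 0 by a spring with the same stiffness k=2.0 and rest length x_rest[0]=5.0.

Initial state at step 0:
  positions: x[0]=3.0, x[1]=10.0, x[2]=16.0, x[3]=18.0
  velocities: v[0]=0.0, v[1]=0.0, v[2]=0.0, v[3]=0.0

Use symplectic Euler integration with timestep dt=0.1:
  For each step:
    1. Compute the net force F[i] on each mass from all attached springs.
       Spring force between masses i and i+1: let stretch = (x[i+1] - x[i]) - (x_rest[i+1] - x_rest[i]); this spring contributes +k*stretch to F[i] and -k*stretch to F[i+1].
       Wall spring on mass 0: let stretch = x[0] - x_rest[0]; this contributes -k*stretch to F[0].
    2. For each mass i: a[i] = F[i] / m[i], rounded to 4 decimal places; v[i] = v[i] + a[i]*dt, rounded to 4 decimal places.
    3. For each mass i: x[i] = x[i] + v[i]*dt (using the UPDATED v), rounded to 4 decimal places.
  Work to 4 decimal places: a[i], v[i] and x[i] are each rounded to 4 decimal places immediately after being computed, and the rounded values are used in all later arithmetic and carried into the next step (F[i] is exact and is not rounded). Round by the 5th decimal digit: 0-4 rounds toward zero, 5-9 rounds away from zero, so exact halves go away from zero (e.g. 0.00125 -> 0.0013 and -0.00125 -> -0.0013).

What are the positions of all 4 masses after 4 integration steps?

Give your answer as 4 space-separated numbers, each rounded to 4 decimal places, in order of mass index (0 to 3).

Answer: 3.7472 9.8119 15.2586 18.5589

Derivation:
Step 0: x=[3.0000 10.0000 16.0000 18.0000] v=[0.0000 0.0000 0.0000 0.0000]
Step 1: x=[3.0800 9.9800 15.9200 18.0600] v=[0.8000 -0.2000 -0.8000 0.6000]
Step 2: x=[3.2364 9.9408 15.7640 18.1772] v=[1.5640 -0.3920 -1.5600 1.1720]
Step 3: x=[3.4622 9.8840 15.5398 18.3461] v=[2.2576 -0.5682 -2.2420 1.6894]
Step 4: x=[3.7472 9.8119 15.2586 18.5589] v=[2.8495 -0.7214 -2.8119 2.1281]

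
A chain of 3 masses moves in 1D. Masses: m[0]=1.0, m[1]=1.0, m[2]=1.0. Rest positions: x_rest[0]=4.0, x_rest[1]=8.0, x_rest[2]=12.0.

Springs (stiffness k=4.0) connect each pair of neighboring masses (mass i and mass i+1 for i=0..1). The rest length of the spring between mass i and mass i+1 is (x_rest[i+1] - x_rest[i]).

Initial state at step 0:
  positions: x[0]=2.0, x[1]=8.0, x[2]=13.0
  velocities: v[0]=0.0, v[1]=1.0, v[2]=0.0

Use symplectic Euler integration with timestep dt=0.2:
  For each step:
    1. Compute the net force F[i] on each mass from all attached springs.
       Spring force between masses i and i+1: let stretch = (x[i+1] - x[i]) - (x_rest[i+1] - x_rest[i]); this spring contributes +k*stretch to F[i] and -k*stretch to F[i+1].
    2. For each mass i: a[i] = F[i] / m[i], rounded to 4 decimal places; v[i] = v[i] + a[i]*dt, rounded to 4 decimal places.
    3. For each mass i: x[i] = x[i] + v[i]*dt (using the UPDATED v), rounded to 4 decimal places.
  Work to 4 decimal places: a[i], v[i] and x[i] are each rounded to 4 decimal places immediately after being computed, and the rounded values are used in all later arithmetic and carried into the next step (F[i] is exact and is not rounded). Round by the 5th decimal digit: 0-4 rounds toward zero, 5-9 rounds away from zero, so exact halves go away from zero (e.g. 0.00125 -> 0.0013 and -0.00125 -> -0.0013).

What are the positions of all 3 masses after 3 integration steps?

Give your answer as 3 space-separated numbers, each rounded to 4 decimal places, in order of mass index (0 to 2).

Step 0: x=[2.0000 8.0000 13.0000] v=[0.0000 1.0000 0.0000]
Step 1: x=[2.3200 8.0400 12.8400] v=[1.6000 0.2000 -0.8000]
Step 2: x=[2.9152 7.9328 12.5520] v=[2.9760 -0.5360 -1.4400]
Step 3: x=[3.6732 7.7619 12.1649] v=[3.7901 -0.8547 -1.9354]

Answer: 3.6732 7.7619 12.1649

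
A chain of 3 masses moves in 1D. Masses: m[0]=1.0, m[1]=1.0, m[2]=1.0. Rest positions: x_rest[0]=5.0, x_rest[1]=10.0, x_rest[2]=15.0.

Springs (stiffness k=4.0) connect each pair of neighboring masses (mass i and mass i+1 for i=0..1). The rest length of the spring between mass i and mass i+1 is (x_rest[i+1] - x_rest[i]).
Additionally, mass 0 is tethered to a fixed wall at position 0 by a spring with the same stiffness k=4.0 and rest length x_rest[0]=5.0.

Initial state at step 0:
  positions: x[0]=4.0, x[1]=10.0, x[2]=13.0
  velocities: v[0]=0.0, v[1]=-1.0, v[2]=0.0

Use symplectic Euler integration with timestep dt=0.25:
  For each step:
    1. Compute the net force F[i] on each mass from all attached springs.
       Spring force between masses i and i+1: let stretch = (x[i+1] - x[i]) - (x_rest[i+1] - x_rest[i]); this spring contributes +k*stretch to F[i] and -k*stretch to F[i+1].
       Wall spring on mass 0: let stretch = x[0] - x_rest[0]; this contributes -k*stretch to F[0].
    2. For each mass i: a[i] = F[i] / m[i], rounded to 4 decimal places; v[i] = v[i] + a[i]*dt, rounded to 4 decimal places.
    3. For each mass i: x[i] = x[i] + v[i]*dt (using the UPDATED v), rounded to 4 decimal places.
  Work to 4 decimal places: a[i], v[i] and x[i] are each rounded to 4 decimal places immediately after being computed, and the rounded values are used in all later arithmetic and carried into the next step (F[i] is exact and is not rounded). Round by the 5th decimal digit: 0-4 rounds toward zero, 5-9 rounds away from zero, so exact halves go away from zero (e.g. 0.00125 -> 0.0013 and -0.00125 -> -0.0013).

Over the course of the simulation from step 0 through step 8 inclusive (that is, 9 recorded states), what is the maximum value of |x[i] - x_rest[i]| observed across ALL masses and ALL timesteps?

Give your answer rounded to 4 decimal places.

Answer: 2.2187

Derivation:
Step 0: x=[4.0000 10.0000 13.0000] v=[0.0000 -1.0000 0.0000]
Step 1: x=[4.5000 9.0000 13.5000] v=[2.0000 -4.0000 2.0000]
Step 2: x=[5.0000 8.0000 14.1250] v=[2.0000 -4.0000 2.5000]
Step 3: x=[5.0000 7.7813 14.4688] v=[0.0000 -0.8750 1.3750]
Step 4: x=[4.4453 8.5391 14.3907] v=[-2.2187 3.0312 -0.3125]
Step 5: x=[3.8028 9.7364 14.0997] v=[-2.5702 4.7890 -1.1641]
Step 6: x=[3.6930 10.5411 13.9679] v=[-0.4394 3.2187 -0.5274]
Step 7: x=[4.3719 10.4905 14.2294] v=[2.7157 -0.2026 1.0458]
Step 8: x=[5.4875 9.8449 14.8061] v=[4.4624 -2.5823 2.3069]
Max displacement = 2.2187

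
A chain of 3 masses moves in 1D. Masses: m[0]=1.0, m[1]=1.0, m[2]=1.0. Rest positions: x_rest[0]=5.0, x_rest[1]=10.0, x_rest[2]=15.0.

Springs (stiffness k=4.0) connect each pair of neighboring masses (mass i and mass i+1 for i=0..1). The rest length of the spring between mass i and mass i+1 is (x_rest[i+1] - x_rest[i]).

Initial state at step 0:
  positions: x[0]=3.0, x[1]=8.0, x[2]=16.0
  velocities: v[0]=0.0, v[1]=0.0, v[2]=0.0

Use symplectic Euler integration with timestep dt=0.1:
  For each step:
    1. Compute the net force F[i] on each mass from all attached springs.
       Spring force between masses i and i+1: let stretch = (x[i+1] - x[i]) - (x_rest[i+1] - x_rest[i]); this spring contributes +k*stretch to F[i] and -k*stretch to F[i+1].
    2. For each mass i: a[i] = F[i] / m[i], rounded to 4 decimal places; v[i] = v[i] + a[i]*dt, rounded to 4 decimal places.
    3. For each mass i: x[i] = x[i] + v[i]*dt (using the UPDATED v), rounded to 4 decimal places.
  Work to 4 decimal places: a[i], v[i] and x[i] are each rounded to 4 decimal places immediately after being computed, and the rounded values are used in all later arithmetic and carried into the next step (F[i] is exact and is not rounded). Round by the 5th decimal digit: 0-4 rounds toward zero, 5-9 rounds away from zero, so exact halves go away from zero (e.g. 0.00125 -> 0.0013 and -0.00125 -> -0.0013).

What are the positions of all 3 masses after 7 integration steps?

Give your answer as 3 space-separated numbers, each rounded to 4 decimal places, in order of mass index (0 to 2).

Step 0: x=[3.0000 8.0000 16.0000] v=[0.0000 0.0000 0.0000]
Step 1: x=[3.0000 8.1200 15.8800] v=[0.0000 1.2000 -1.2000]
Step 2: x=[3.0048 8.3456 15.6496] v=[0.0480 2.2560 -2.3040]
Step 3: x=[3.0232 8.6497 15.3270] v=[0.1843 3.0413 -3.2256]
Step 4: x=[3.0667 8.9959 14.9374] v=[0.4349 3.4616 -3.8965]
Step 5: x=[3.1474 9.3426 14.5101] v=[0.8066 3.4665 -4.2731]
Step 6: x=[3.2759 9.6481 14.0761] v=[1.2847 3.0554 -4.3401]
Step 7: x=[3.4593 9.8759 13.6650] v=[1.8336 2.2777 -4.1113]

Answer: 3.4593 9.8759 13.6650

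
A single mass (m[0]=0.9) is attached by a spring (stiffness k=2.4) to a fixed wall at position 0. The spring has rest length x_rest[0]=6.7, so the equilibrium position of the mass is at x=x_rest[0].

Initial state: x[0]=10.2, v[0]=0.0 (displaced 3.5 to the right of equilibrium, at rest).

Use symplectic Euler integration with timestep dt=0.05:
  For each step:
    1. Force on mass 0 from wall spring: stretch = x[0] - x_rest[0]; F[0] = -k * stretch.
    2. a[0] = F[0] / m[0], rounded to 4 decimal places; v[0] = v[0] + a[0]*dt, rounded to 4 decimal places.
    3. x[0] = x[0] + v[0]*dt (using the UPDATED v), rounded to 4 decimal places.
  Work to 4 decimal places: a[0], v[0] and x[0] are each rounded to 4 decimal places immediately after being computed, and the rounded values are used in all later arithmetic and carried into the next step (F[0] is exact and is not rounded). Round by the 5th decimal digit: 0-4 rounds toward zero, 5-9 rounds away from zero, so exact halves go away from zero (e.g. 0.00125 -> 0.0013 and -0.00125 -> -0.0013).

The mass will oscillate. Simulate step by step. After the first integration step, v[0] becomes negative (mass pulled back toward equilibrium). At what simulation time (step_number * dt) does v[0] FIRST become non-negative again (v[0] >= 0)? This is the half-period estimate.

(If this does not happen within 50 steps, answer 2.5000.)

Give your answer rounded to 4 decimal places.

Step 0: x=[10.2000] v=[0.0000]
Step 1: x=[10.1767] v=[-0.4667]
Step 2: x=[10.1302] v=[-0.9303]
Step 3: x=[10.0608] v=[-1.3877]
Step 4: x=[9.9690] v=[-1.8358]
Step 5: x=[9.8554] v=[-2.2717]
Step 6: x=[9.7208] v=[-2.6924]
Step 7: x=[9.5660] v=[-3.0952]
Step 8: x=[9.3921] v=[-3.4773]
Step 9: x=[9.2003] v=[-3.8362]
Step 10: x=[8.9918] v=[-4.1696]
Step 11: x=[8.7680] v=[-4.4752]
Step 12: x=[8.5305] v=[-4.7509]
Step 13: x=[8.2808] v=[-4.9950]
Step 14: x=[8.0205] v=[-5.2058]
Step 15: x=[7.7514] v=[-5.3819]
Step 16: x=[7.4753] v=[-5.5221]
Step 17: x=[7.1940] v=[-5.6255]
Step 18: x=[6.9094] v=[-5.6914]
Step 19: x=[6.6234] v=[-5.7193]
Step 20: x=[6.3379] v=[-5.7091]
Step 21: x=[6.0549] v=[-5.6608]
Step 22: x=[5.7762] v=[-5.5748]
Step 23: x=[5.5036] v=[-5.4516]
Step 24: x=[5.2390] v=[-5.2921]
Step 25: x=[4.9841] v=[-5.0973]
Step 26: x=[4.7407] v=[-4.8685]
Step 27: x=[4.5103] v=[-4.6073]
Step 28: x=[4.2945] v=[-4.3153]
Step 29: x=[4.0948] v=[-3.9946]
Step 30: x=[3.9124] v=[-3.6472]
Step 31: x=[3.7486] v=[-3.2755]
Step 32: x=[3.6045] v=[-2.8820]
Step 33: x=[3.4810] v=[-2.4693]
Step 34: x=[3.3790] v=[-2.0401]
Step 35: x=[3.2991] v=[-1.5973]
Step 36: x=[3.2419] v=[-1.1438]
Step 37: x=[3.2078] v=[-0.6827]
Step 38: x=[3.1969] v=[-0.2171]
Step 39: x=[3.2094] v=[0.2500]
First v>=0 after going negative at step 39, time=1.9500

Answer: 1.9500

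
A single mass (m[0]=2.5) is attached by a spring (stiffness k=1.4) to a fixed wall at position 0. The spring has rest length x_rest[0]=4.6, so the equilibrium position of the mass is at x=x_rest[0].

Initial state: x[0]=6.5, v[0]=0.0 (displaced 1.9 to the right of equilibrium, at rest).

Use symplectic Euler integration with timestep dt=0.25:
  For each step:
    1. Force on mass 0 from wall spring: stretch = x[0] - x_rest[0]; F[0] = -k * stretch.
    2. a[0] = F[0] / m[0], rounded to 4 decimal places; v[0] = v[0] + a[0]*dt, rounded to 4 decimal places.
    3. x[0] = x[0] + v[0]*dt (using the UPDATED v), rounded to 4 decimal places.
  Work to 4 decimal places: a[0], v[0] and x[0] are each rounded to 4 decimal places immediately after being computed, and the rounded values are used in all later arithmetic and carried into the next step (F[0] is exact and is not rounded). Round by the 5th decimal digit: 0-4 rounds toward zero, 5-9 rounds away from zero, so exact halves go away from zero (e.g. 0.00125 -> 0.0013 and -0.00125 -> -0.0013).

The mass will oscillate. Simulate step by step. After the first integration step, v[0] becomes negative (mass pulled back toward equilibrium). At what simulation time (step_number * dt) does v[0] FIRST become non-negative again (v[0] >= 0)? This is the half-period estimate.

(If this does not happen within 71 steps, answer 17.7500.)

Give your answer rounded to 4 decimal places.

Step 0: x=[6.5000] v=[0.0000]
Step 1: x=[6.4335] v=[-0.2660]
Step 2: x=[6.3028] v=[-0.5227]
Step 3: x=[6.1125] v=[-0.7611]
Step 4: x=[5.8693] v=[-0.9729]
Step 5: x=[5.5817] v=[-1.1506]
Step 6: x=[5.2597] v=[-1.2881]
Step 7: x=[4.9146] v=[-1.3805]
Step 8: x=[4.5585] v=[-1.4246]
Step 9: x=[4.2038] v=[-1.4188]
Step 10: x=[3.8630] v=[-1.3633]
Step 11: x=[3.5480] v=[-1.2601]
Step 12: x=[3.2698] v=[-1.1128]
Step 13: x=[3.0382] v=[-0.9266]
Step 14: x=[2.8612] v=[-0.7080]
Step 15: x=[2.7451] v=[-0.4646]
Step 16: x=[2.6939] v=[-0.2049]
Step 17: x=[2.7094] v=[0.0620]
First v>=0 after going negative at step 17, time=4.2500

Answer: 4.2500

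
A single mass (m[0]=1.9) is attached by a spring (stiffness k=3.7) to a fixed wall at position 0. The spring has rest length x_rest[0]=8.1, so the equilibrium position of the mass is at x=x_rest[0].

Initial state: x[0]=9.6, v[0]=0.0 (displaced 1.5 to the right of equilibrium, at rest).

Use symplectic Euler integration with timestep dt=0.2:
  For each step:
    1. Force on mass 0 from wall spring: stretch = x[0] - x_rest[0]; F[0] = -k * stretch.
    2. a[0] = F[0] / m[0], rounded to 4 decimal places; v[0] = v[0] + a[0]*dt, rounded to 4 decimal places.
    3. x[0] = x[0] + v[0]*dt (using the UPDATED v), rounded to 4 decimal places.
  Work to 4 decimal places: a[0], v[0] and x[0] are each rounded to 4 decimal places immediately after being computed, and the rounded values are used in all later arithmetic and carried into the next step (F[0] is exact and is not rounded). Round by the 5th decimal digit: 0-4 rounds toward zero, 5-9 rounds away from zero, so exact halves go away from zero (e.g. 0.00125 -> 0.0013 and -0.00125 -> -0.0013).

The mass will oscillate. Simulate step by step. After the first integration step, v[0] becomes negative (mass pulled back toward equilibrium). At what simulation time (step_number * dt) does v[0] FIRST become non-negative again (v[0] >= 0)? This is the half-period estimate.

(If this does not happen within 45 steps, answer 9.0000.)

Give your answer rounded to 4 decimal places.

Step 0: x=[9.6000] v=[0.0000]
Step 1: x=[9.4832] v=[-0.5842]
Step 2: x=[9.2586] v=[-1.1229]
Step 3: x=[8.9438] v=[-1.5741]
Step 4: x=[8.5633] v=[-1.9027]
Step 5: x=[8.1467] v=[-2.0831]
Step 6: x=[7.7264] v=[-2.1013]
Step 7: x=[7.3352] v=[-1.9558]
Step 8: x=[7.0036] v=[-1.6579]
Step 9: x=[6.7574] v=[-1.2309]
Step 10: x=[6.6158] v=[-0.7080]
Step 11: x=[6.5898] v=[-0.1299]
Step 12: x=[6.6815] v=[0.4583]
First v>=0 after going negative at step 12, time=2.4000

Answer: 2.4000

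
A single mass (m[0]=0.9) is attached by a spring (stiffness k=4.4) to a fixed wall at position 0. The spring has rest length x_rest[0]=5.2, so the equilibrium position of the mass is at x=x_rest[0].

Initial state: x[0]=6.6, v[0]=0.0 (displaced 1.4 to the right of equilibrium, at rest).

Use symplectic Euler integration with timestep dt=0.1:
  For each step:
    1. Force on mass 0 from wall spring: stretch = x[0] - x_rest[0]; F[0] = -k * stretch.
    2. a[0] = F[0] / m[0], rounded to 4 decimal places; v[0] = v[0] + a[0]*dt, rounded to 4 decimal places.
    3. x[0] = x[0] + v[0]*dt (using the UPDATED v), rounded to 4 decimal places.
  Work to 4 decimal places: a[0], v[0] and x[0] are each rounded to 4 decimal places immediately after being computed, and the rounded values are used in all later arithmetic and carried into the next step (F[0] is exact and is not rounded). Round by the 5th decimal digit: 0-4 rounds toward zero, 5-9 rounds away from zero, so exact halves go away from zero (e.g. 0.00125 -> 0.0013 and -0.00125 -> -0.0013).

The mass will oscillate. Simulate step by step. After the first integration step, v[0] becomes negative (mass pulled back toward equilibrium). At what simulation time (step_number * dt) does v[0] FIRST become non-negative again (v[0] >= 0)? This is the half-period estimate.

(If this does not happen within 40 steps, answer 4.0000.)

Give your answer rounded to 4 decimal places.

Step 0: x=[6.6000] v=[0.0000]
Step 1: x=[6.5316] v=[-0.6844]
Step 2: x=[6.3981] v=[-1.3354]
Step 3: x=[6.2060] v=[-1.9211]
Step 4: x=[5.9647] v=[-2.4129]
Step 5: x=[5.6860] v=[-2.7868]
Step 6: x=[5.3836] v=[-3.0244]
Step 7: x=[5.0722] v=[-3.1142]
Step 8: x=[4.7670] v=[-3.0517]
Step 9: x=[4.4830] v=[-2.8400]
Step 10: x=[4.2341] v=[-2.4895]
Step 11: x=[4.0324] v=[-2.0173]
Step 12: x=[3.8878] v=[-1.4465]
Step 13: x=[3.8073] v=[-0.8050]
Step 14: x=[3.7949] v=[-0.1241]
Step 15: x=[3.8512] v=[0.5628]
First v>=0 after going negative at step 15, time=1.5000

Answer: 1.5000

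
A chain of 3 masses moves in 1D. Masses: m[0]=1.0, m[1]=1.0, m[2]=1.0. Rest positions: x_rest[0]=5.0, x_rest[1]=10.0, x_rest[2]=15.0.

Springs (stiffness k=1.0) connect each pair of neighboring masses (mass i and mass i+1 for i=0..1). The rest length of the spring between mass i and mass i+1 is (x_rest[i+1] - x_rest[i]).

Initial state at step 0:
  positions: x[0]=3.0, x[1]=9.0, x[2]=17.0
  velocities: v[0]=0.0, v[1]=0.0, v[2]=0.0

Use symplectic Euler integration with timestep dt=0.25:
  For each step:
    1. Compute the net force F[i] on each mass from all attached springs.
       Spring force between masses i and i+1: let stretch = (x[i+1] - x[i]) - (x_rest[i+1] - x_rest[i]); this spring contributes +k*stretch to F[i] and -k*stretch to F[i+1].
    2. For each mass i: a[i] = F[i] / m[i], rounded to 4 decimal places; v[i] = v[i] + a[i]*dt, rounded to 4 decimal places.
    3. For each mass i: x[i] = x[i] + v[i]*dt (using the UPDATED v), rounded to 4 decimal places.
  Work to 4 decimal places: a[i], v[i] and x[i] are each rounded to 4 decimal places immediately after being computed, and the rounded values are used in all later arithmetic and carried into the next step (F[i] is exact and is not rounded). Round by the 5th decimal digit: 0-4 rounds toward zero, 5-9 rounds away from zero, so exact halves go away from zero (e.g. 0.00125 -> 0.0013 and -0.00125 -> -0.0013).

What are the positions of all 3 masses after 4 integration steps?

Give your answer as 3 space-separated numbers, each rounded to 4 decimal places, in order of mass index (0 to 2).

Step 0: x=[3.0000 9.0000 17.0000] v=[0.0000 0.0000 0.0000]
Step 1: x=[3.0625 9.1250 16.8125] v=[0.2500 0.5000 -0.7500]
Step 2: x=[3.1914 9.3516 16.4570] v=[0.5156 0.9063 -1.4219]
Step 3: x=[3.3928 9.6373 15.9699] v=[0.8057 1.1426 -1.9483]
Step 4: x=[3.6720 9.9285 15.3995] v=[1.1168 1.1646 -2.2815]

Answer: 3.6720 9.9285 15.3995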